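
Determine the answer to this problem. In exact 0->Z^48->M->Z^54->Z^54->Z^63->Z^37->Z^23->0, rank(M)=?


Alt sum=0:
(-1)^0*48 + (-1)^1*? + (-1)^2*54 + (-1)^3*54 + (-1)^4*63 + (-1)^5*37 + (-1)^6*23=0
rank(M)=97


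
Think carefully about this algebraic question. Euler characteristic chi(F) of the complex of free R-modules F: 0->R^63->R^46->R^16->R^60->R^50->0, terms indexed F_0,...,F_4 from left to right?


chi = sum (-1)^i * rank:
(-1)^0*63=63
(-1)^1*46=-46
(-1)^2*16=16
(-1)^3*60=-60
(-1)^4*50=50
chi=23


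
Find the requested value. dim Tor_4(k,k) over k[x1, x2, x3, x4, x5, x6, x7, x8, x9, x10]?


Koszul: C(n,i)=C(10,4)=210


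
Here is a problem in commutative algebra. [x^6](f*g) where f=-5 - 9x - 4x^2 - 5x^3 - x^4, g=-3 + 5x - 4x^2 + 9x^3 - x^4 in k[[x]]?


[x^6] = sum a_i*b_j, i+j=6
  -4*-1=4
  -5*9=-45
  -1*-4=4
Sum=-37


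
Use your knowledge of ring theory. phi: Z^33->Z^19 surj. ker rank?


rank(ker) = 33-19 = 14


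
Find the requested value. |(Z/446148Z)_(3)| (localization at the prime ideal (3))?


3-primary part: 446148=3^8*68
Size=3^8=6561


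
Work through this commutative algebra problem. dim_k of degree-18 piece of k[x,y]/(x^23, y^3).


k[x,y], I = (x^23, y^3), d = 18
Need i < 23 and d-i < 3.
Range: 16 <= i <= 18.
H(18) = 3


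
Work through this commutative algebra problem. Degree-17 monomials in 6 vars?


C(d+n-1,n-1)=C(22,5)=26334


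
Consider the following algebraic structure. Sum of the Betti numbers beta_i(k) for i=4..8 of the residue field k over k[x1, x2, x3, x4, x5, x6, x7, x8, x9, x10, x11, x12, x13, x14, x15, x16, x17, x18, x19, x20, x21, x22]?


Koszul resolution: beta_i(k)=C(n,i), n=22
C(22,4)=7315, C(22,5)=26334, C(22,6)=74613, C(22,7)=170544, C(22,8)=319770
Sum=598576


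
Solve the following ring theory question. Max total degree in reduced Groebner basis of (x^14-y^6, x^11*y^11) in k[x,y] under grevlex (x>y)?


LT(f1)=x^14, LT(f2)=x^11y^11, lcm=x^14y^11
S(f1,f2) = y^11*f1 - x^3*f2 = -y^17
Reduced GB = {f1, f2, y^17}; degrees 14, 22, 17
Max = 22


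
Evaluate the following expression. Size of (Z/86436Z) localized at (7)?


7-primary part: 86436=7^4*36
Size=7^4=2401


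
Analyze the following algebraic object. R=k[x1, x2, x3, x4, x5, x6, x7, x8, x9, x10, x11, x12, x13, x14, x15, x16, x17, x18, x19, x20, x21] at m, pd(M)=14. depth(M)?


pd+depth=depth(R)=21
depth=21-14=7


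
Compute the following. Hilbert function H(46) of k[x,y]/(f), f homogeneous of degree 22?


H(t)=d for t>=d-1.
d=22, t=46
H(46)=22


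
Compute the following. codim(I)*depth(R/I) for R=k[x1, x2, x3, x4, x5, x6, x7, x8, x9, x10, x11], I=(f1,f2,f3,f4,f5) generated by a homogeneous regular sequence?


codim=5, depth=dim(R/I)=11-5=6
Product=5*6=30


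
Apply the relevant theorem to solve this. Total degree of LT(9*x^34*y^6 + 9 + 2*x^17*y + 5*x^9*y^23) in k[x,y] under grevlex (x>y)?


LT: 9*x^34*y^6
deg_x=34, deg_y=6
Total=34+6=40


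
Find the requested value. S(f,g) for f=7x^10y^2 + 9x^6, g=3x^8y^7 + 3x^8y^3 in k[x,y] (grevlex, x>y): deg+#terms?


LT(f)=7x^10y^2, LT(g)=3x^8y^7
lcm(LM)=x^10y^7
S(f,g) (scaled by 21 to clear denominators) = 3y^5*f - 7x^2*g = -21x^10y^3 + 27x^6y^5
2 terms, deg 13.
13+2=15


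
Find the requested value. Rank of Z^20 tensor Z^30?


rank(M(x)N) = rank(M)*rank(N)
20*30 = 600


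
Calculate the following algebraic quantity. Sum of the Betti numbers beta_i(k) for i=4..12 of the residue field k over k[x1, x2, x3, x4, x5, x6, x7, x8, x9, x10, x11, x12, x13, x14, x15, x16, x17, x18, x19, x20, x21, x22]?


Koszul resolution: beta_i(k)=C(n,i), n=22
C(22,4)=7315, C(22,5)=26334, C(22,6)=74613, C(22,7)=170544, C(22,8)=319770, C(22,9)=497420, C(22,10)=646646, C(22,11)=705432, C(22,12)=646646
Sum=3094720


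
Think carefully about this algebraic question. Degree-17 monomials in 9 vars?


C(d+n-1,n-1)=C(25,8)=1081575


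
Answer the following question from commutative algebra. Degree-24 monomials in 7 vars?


C(d+n-1,n-1)=C(30,6)=593775


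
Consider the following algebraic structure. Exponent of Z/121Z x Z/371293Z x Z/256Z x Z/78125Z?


Exponent = lcm of the cyclic orders; pairwise coprime => product.
11^2*13^5*2^8*5^7=121*371293*256*78125=898529060000000


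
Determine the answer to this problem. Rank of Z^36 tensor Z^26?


rank(M(x)N) = rank(M)*rank(N)
36*26 = 936


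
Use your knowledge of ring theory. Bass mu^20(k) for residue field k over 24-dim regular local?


C(n,i)=C(24,20)=10626


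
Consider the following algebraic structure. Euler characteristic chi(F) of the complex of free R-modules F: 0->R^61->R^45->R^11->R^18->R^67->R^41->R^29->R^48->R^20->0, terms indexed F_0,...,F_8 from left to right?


chi = sum (-1)^i * rank:
(-1)^0*61=61
(-1)^1*45=-45
(-1)^2*11=11
(-1)^3*18=-18
(-1)^4*67=67
(-1)^5*41=-41
(-1)^6*29=29
(-1)^7*48=-48
(-1)^8*20=20
chi=36


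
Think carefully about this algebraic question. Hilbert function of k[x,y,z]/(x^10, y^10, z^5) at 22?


Need i<10, j<10, k<5 with i+j+k=22.
For each i, j ranges over max(0,22-i-4)..min(9,22-i):
  i=0: j in [18,9] -> 0
  i=1: j in [17,9] -> 0
  i=2: j in [16,9] -> 0
  i=3: j in [15,9] -> 0
  i=4: j in [14,9] -> 0
  i=5: j in [13,9] -> 0
  i=6: j in [12,9] -> 0
  i=7: j in [11,9] -> 0
  i=8: j in [10,9] -> 0
  i=9: j in [9,9] -> 1
H(22) = 0+0+0+0+0+0+0+0+0+1 = 1


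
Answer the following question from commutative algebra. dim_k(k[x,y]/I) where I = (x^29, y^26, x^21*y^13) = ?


k[x,y]/I, I = (x^29, y^26, x^21*y^13)
Rect: 29x26=754. Corner: (29-21)x(26-13)=104.
dim = 754-104 = 650


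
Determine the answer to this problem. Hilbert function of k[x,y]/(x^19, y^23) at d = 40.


k[x,y], I = (x^19, y^23), d = 40
Need i < 19 and d-i < 23.
Range: 18 <= i <= 18.
H(40) = 1


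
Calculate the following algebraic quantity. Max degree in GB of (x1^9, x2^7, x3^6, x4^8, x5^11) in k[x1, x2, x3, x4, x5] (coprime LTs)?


Pure powers, coprime LTs => already GB.
Degrees: 9, 7, 6, 8, 11
Max=11


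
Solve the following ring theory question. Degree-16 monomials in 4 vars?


C(d+n-1,n-1)=C(19,3)=969


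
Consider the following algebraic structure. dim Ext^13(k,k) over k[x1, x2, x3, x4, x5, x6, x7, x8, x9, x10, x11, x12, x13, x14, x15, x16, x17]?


C(n,i)=C(17,13)=2380


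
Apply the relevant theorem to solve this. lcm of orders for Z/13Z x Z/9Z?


Exponent = lcm of the cyclic orders; pairwise coprime => product.
13^1*3^2=13*9=117


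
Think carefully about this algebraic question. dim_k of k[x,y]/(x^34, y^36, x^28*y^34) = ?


k[x,y]/I, I = (x^34, y^36, x^28*y^34)
Rect: 34x36=1224. Corner: (34-28)x(36-34)=12.
dim = 1224-12 = 1212


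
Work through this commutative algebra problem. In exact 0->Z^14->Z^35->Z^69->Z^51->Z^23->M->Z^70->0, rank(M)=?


Alt sum=0:
(-1)^0*14 + (-1)^1*35 + (-1)^2*69 + (-1)^3*51 + (-1)^4*23 + (-1)^5*? + (-1)^6*70=0
rank(M)=90


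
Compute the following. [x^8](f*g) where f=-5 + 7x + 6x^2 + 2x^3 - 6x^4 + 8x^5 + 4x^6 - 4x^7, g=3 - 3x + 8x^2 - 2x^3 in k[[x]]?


[x^8] = sum a_i*b_j, i+j=8
  8*-2=-16
  4*8=32
  -4*-3=12
Sum=28


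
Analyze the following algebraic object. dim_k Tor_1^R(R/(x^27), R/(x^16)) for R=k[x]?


Tor_1(R/I,R/J)=(I cap J)/IJ=(x^27)/(x^43)
dim=43-27=min(27,16)=16


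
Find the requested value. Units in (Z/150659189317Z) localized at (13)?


Local ring = Z/62748517Z.
phi(62748517) = 13^6*(13-1) = 57921708


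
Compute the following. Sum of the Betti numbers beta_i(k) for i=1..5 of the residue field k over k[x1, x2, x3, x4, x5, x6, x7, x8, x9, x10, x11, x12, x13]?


Koszul resolution: beta_i(k)=C(n,i), n=13
C(13,1)=13, C(13,2)=78, C(13,3)=286, C(13,4)=715, C(13,5)=1287
Sum=2379


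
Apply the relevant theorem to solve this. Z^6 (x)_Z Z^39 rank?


rank(M(x)N) = rank(M)*rank(N)
6*39 = 234


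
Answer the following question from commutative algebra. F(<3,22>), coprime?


gcd(3,22)=1 => F=ab-a-b=3*22-3-22=66-25=41


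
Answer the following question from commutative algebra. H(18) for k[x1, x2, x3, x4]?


C(d+n-1,n-1)=C(21,3)=1330


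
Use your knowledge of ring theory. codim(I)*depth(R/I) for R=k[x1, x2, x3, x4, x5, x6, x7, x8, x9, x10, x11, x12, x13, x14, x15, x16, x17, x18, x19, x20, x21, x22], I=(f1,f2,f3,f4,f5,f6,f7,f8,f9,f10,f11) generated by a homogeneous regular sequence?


codim=11, depth=dim(R/I)=22-11=11
Product=11*11=121


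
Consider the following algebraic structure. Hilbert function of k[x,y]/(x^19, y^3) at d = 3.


k[x,y], I = (x^19, y^3), d = 3
Need i < 19 and d-i < 3.
Range: 1 <= i <= 3.
H(3) = 3


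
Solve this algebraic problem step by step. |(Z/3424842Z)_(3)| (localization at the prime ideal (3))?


3-primary part: 3424842=3^10*58
Size=3^10=59049


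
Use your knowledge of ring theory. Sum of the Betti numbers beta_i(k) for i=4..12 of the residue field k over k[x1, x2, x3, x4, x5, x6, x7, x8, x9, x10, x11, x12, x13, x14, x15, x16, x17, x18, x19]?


Koszul resolution: beta_i(k)=C(n,i), n=19
C(19,4)=3876, C(19,5)=11628, C(19,6)=27132, C(19,7)=50388, C(19,8)=75582, C(19,9)=92378, C(19,10)=92378, C(19,11)=75582, C(19,12)=50388
Sum=479332


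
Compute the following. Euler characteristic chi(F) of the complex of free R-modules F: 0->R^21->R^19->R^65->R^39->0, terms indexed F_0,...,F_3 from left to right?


chi = sum (-1)^i * rank:
(-1)^0*21=21
(-1)^1*19=-19
(-1)^2*65=65
(-1)^3*39=-39
chi=28


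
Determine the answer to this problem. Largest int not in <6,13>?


gcd(6,13)=1 => F=ab-a-b=6*13-6-13=78-19=59


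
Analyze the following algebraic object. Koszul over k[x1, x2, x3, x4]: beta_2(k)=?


C(n,i)=C(4,2)=6


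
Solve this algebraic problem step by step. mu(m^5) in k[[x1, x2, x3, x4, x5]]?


C(n+d-1,d)=C(9,5)=126


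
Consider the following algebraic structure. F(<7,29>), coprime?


gcd(7,29)=1 => F=ab-a-b=7*29-7-29=203-36=167


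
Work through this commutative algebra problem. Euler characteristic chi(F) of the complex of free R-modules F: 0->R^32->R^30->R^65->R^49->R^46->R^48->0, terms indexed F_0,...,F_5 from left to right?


chi = sum (-1)^i * rank:
(-1)^0*32=32
(-1)^1*30=-30
(-1)^2*65=65
(-1)^3*49=-49
(-1)^4*46=46
(-1)^5*48=-48
chi=16


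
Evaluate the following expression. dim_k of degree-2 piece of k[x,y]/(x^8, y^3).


k[x,y], I = (x^8, y^3), d = 2
Need i < 8 and d-i < 3.
Range: 0 <= i <= 2.
H(2) = 3


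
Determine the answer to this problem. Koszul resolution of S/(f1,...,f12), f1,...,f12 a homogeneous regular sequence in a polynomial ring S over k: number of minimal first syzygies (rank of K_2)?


Regular sequence => Koszul complex is the minimal free resolution.
Syz_1 minimally generated by Koszul relations f_i*e_j - f_j*e_i (i<j): mu(Syz_1) = beta_2 = C(m,2) = m(m-1)/2
m=12
12*11/2 = 66


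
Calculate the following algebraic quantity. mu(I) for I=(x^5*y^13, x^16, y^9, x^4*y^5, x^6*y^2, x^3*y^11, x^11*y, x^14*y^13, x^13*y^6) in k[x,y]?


Remove redundant (divisible by others).
x^13*y^6 redundant.
x^14*y^13 redundant.
x^5*y^13 redundant.
x^3*y^11 redundant.
Min: x^16, x^11*y, x^6*y^2, x^4*y^5, y^9
Count=5


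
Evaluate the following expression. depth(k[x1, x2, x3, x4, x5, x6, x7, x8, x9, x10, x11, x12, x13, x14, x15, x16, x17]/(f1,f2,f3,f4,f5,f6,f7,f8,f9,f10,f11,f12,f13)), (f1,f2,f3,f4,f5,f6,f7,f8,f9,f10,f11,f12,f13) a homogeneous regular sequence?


depth(R)=17
depth(R/I)=17-13=4


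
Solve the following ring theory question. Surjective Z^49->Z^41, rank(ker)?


rank(ker) = 49-41 = 8


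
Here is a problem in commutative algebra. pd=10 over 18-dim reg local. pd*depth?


pd+depth=18
depth=18-10=8
pd*depth=10*8=80


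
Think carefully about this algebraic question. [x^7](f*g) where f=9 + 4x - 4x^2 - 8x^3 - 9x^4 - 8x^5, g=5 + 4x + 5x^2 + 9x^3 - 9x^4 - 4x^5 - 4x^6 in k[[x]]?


[x^7] = sum a_i*b_j, i+j=7
  4*-4=-16
  -4*-4=16
  -8*-9=72
  -9*9=-81
  -8*5=-40
Sum=-49


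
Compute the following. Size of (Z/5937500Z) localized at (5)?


5-primary part: 5937500=5^7*76
Size=5^7=78125


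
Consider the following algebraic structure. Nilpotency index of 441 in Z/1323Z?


441^k mod 1323:
k=1: 441
k=2: 0
First zero at k = 2


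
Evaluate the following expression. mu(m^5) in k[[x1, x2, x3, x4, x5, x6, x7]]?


C(n+d-1,d)=C(11,5)=462


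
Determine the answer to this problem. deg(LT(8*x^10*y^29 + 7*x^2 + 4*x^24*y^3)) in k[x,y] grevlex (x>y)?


LT: 8*x^10*y^29
deg_x=10, deg_y=29
Total=10+29=39


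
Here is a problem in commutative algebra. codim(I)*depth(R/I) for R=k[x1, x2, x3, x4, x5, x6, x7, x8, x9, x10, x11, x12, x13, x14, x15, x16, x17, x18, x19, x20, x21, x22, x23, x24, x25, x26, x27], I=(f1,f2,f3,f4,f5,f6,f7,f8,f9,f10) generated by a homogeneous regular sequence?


codim=10, depth=dim(R/I)=27-10=17
Product=10*17=170


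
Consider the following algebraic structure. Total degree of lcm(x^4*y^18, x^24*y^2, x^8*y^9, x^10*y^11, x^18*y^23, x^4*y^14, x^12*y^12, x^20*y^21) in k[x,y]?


lcm = componentwise max:
x: max(4,24,8,10,18,4,12,20)=24
y: max(18,2,9,11,23,14,12,21)=23
Total=24+23=47


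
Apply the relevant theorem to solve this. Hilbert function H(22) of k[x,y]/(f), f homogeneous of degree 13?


H(t)=d for t>=d-1.
d=13, t=22
H(22)=13


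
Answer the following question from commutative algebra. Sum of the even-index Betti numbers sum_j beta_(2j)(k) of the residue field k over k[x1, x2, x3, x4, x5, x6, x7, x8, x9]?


Koszul resolution: beta_i(k)=C(n,i), n=9
sum_even C(9,i) = 2^(n-1) = 2^8 = 256


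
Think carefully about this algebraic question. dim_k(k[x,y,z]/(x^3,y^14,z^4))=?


Basis: x^iy^jz^k, i<3,j<14,k<4
3*14*4=168


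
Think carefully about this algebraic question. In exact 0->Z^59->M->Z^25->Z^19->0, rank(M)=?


Alt sum=0:
(-1)^0*59 + (-1)^1*? + (-1)^2*25 + (-1)^3*19=0
rank(M)=65


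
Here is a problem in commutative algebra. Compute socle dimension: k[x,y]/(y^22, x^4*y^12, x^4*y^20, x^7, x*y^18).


Socle = ann(m) = span of standard monomials u with x*u, y*u in I (staircase corners).
Redundant generators: x^4*y^20
Minimal generators: x^7, x^4*y^12, x*y^18, y^22
Corners: y^21, x^3y^17, x^6y^11
Socle dim=3


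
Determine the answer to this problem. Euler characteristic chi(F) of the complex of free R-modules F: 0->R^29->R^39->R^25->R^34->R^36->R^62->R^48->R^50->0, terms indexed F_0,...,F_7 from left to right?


chi = sum (-1)^i * rank:
(-1)^0*29=29
(-1)^1*39=-39
(-1)^2*25=25
(-1)^3*34=-34
(-1)^4*36=36
(-1)^5*62=-62
(-1)^6*48=48
(-1)^7*50=-50
chi=-47


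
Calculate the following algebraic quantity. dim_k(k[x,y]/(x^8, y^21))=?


Basis: x^i*y^j, i<8, j<21
8*21=168


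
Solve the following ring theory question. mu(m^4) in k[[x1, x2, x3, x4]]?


C(n+d-1,d)=C(7,4)=35


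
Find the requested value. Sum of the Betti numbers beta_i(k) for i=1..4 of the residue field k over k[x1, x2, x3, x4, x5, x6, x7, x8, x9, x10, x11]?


Koszul resolution: beta_i(k)=C(n,i), n=11
C(11,1)=11, C(11,2)=55, C(11,3)=165, C(11,4)=330
Sum=561


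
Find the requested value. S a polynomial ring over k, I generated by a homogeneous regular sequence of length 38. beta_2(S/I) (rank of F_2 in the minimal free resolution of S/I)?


Regular sequence => Koszul complex is the minimal free resolution.
Syz_1 minimally generated by Koszul relations f_i*e_j - f_j*e_i (i<j): mu(Syz_1) = beta_2 = C(m,2) = m(m-1)/2
m=38
38*37/2 = 703


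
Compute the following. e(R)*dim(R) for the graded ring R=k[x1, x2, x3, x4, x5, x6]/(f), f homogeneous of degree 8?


e(R)=deg(f)=8, dim(R)=6-1=5
e*dim=8*5=40


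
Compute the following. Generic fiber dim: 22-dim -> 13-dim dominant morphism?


dim(fiber)=dim(X)-dim(Y)=22-13=9


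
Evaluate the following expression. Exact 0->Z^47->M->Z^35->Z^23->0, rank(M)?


Alt sum=0:
(-1)^0*47 + (-1)^1*? + (-1)^2*35 + (-1)^3*23=0
rank(M)=59


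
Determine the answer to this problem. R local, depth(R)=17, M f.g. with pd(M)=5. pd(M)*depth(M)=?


pd+depth=17
depth=17-5=12
pd*depth=5*12=60


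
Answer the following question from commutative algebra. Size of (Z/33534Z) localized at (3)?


3-primary part: 33534=3^6*46
Size=3^6=729


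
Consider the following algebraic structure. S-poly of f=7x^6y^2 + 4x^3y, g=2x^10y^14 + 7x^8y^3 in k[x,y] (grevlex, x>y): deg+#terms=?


LT(f)=7x^6y^2, LT(g)=2x^10y^14
lcm(LM)=x^10y^14
S(f,g) (scaled by 14 to clear denominators) = 2x^4y^12*f - 7*g = 8x^7y^13 - 49x^8y^3
2 terms, deg 20.
20+2=22


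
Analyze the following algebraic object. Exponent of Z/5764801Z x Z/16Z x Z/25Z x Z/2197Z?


Exponent = lcm of the cyclic orders; pairwise coprime => product.
7^8*2^4*5^2*13^3=5764801*16*25*2197=5066107118800


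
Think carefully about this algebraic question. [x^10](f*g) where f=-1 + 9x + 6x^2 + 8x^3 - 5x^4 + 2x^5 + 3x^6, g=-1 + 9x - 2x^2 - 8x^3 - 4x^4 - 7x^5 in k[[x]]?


[x^10] = sum a_i*b_j, i+j=10
  2*-7=-14
  3*-4=-12
Sum=-26


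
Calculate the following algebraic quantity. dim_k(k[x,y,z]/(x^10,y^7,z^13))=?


Basis: x^iy^jz^k, i<10,j<7,k<13
10*7*13=910


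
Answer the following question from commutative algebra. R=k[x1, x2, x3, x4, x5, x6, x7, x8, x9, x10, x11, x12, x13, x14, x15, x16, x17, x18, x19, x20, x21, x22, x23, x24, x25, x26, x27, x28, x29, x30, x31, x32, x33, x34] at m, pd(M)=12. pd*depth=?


pd+depth=34
depth=34-12=22
pd*depth=12*22=264


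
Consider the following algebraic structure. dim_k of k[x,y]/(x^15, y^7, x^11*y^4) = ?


k[x,y]/I, I = (x^15, y^7, x^11*y^4)
Rect: 15x7=105. Corner: (15-11)x(7-4)=12.
dim = 105-12 = 93


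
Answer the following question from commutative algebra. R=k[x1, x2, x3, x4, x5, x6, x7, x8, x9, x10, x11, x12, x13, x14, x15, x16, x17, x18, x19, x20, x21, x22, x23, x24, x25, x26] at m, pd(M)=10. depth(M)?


pd+depth=depth(R)=26
depth=26-10=16


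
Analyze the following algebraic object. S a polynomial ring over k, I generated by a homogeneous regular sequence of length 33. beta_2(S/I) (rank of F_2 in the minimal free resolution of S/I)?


Regular sequence => Koszul complex is the minimal free resolution.
Syz_1 minimally generated by Koszul relations f_i*e_j - f_j*e_i (i<j): mu(Syz_1) = beta_2 = C(m,2) = m(m-1)/2
m=33
33*32/2 = 528


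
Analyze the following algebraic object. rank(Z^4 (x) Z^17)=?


rank(M(x)N) = rank(M)*rank(N)
4*17 = 68


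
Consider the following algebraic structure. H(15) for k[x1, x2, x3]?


C(d+n-1,n-1)=C(17,2)=136


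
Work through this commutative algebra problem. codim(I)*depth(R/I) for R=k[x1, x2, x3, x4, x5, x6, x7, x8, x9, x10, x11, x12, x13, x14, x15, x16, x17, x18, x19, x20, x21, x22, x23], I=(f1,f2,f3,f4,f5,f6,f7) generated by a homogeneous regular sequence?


codim=7, depth=dim(R/I)=23-7=16
Product=7*16=112


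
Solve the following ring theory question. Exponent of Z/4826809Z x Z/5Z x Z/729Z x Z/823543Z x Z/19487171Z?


Exponent = lcm of the cyclic orders; pairwise coprime => product.
13^6*5^1*3^6*7^7*11^7=4826809*5*729*823543*19487171=282353205592511659270665


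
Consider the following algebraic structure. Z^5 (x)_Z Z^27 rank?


rank(M(x)N) = rank(M)*rank(N)
5*27 = 135


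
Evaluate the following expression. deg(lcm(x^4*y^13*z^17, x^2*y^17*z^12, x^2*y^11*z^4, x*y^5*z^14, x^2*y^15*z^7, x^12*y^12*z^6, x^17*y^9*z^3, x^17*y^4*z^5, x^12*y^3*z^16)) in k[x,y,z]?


lcm = componentwise max:
x: max(4,2,2,1,2,12,17,17,12)=17
y: max(13,17,11,5,15,12,9,4,3)=17
z: max(17,12,4,14,7,6,3,5,16)=17
Total=17+17+17=51


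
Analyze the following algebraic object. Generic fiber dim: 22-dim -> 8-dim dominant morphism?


dim(fiber)=dim(X)-dim(Y)=22-8=14


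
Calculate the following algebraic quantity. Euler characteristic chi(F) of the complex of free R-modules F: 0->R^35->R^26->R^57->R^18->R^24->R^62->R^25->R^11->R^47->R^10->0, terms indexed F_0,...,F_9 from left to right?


chi = sum (-1)^i * rank:
(-1)^0*35=35
(-1)^1*26=-26
(-1)^2*57=57
(-1)^3*18=-18
(-1)^4*24=24
(-1)^5*62=-62
(-1)^6*25=25
(-1)^7*11=-11
(-1)^8*47=47
(-1)^9*10=-10
chi=61


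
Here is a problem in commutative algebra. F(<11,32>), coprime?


gcd(11,32)=1 => F=ab-a-b=11*32-11-32=352-43=309


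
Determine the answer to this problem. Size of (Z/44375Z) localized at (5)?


5-primary part: 44375=5^4*71
Size=5^4=625


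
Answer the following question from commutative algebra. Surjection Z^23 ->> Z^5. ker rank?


rank(ker) = 23-5 = 18


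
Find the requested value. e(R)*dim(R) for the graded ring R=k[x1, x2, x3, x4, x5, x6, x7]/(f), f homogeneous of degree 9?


e(R)=deg(f)=9, dim(R)=7-1=6
e*dim=9*6=54


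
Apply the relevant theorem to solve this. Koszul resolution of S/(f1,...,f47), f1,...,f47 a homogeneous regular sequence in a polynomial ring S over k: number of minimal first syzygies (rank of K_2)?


Regular sequence => Koszul complex is the minimal free resolution.
Syz_1 minimally generated by Koszul relations f_i*e_j - f_j*e_i (i<j): mu(Syz_1) = beta_2 = C(m,2) = m(m-1)/2
m=47
47*46/2 = 1081


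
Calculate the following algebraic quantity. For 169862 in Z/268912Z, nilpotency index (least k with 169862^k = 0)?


169862^k mod 268912:
k=1: 169862
k=2: 186004
k=3: 2744
k=4: 76832
k=5: 0
First zero at k = 5


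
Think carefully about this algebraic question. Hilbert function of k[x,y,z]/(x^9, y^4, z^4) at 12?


Need i<9, j<4, k<4 with i+j+k=12.
For each i, j ranges over max(0,12-i-3)..min(3,12-i):
  i=0: j in [9,3] -> 0
  i=1: j in [8,3] -> 0
  i=2: j in [7,3] -> 0
  i=3: j in [6,3] -> 0
  i=4: j in [5,3] -> 0
  i=5: j in [4,3] -> 0
  i=6: j in [3,3] -> 1
  i=7: j in [2,3] -> 2
  i=8: j in [1,3] -> 3
H(12) = 0+0+0+0+0+0+1+2+3 = 6


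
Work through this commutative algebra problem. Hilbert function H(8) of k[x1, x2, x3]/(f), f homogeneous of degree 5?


C(10,2)-C(5,2)=45-10=35


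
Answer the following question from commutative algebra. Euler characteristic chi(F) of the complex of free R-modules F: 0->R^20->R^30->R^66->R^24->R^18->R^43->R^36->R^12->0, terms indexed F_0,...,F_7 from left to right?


chi = sum (-1)^i * rank:
(-1)^0*20=20
(-1)^1*30=-30
(-1)^2*66=66
(-1)^3*24=-24
(-1)^4*18=18
(-1)^5*43=-43
(-1)^6*36=36
(-1)^7*12=-12
chi=31


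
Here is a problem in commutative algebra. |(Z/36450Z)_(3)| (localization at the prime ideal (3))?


3-primary part: 36450=3^6*50
Size=3^6=729


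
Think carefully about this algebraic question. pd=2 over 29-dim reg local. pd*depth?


pd+depth=29
depth=29-2=27
pd*depth=2*27=54


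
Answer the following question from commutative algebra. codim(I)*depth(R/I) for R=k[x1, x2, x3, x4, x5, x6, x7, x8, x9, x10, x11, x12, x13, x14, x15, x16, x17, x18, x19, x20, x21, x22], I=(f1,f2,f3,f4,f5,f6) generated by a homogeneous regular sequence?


codim=6, depth=dim(R/I)=22-6=16
Product=6*16=96


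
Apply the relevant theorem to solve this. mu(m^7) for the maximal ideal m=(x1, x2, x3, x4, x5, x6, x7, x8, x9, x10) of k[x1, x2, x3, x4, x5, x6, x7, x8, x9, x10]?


Graded Nakayama: mu(m^d) = dim_k (m^d/m^(d+1)) = #degree-7 monomials in 10 vars
C(n+d-1,d)=C(16,7)=11440


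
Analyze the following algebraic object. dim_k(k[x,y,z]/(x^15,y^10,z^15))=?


Basis: x^iy^jz^k, i<15,j<10,k<15
15*10*15=2250


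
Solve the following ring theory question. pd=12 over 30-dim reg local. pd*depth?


pd+depth=30
depth=30-12=18
pd*depth=12*18=216


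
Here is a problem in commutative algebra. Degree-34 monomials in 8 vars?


C(d+n-1,n-1)=C(41,7)=22481940


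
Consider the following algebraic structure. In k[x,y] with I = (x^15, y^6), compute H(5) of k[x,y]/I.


k[x,y], I = (x^15, y^6), d = 5
Need i < 15 and d-i < 6.
Range: 0 <= i <= 5.
H(5) = 6


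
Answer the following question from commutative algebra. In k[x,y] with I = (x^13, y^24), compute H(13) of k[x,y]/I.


k[x,y], I = (x^13, y^24), d = 13
Need i < 13 and d-i < 24.
Range: 0 <= i <= 12.
H(13) = 13


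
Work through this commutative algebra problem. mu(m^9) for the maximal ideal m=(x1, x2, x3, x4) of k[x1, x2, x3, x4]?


Graded Nakayama: mu(m^d) = dim_k (m^d/m^(d+1)) = #degree-9 monomials in 4 vars
C(n+d-1,d)=C(12,9)=220


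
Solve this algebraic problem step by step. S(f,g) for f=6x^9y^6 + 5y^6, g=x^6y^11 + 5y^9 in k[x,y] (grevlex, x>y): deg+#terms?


LT(f)=6x^9y^6, LT(g)=x^6y^11
lcm(LM)=x^9y^11
S(f,g) (scaled by 6 to clear denominators) = y^5*f - 6x^3*g = -30x^3y^9 + 5y^11
2 terms, deg 12.
12+2=14


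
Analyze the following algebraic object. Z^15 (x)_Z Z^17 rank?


rank(M(x)N) = rank(M)*rank(N)
15*17 = 255


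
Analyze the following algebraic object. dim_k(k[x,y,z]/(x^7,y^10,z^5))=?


Basis: x^iy^jz^k, i<7,j<10,k<5
7*10*5=350


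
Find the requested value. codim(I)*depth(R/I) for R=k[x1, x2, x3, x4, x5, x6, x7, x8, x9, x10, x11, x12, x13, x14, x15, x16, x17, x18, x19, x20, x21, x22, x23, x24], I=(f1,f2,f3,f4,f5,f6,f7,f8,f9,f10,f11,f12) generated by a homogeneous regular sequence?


codim=12, depth=dim(R/I)=24-12=12
Product=12*12=144


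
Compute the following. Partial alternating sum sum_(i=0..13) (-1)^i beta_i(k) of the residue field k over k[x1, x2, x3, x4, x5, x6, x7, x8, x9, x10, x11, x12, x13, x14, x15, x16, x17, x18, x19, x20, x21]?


Koszul resolution: beta_i(k)=C(n,i), n=21
sum_(i=0..p) (-1)^i C(n,i) = (-1)^p C(n-1,p)
(-1)^13*C(20,13) = (-1)^13*77520 = -77520


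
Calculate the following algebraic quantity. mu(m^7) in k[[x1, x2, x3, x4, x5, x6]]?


C(n+d-1,d)=C(12,7)=792


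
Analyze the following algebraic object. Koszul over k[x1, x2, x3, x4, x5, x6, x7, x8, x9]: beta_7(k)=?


C(n,i)=C(9,7)=36


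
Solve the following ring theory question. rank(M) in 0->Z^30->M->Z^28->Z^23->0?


Alt sum=0:
(-1)^0*30 + (-1)^1*? + (-1)^2*28 + (-1)^3*23=0
rank(M)=35


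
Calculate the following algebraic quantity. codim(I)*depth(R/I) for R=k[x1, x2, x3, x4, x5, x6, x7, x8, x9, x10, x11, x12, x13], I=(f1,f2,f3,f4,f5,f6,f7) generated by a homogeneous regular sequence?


codim=7, depth=dim(R/I)=13-7=6
Product=7*6=42


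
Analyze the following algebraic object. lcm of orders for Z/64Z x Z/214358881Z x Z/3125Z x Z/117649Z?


Exponent = lcm of the cyclic orders; pairwise coprime => product.
2^6*11^8*5^5*7^6=64*214358881*3125*117649=5043821598153800000


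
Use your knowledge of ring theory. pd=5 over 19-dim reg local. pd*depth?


pd+depth=19
depth=19-5=14
pd*depth=5*14=70


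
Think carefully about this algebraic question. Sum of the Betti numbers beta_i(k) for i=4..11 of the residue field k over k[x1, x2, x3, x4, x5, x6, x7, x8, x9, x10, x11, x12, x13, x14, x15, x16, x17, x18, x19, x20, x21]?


Koszul resolution: beta_i(k)=C(n,i), n=21
C(21,4)=5985, C(21,5)=20349, C(21,6)=54264, C(21,7)=116280, C(21,8)=203490, C(21,9)=293930, C(21,10)=352716, C(21,11)=352716
Sum=1399730


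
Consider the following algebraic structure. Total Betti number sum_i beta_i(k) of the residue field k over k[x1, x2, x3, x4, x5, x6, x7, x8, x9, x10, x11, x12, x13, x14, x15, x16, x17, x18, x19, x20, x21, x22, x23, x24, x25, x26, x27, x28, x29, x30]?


Koszul resolution: beta_i(k)=C(n,i), n=30
sum_i C(30,i) = 2^30 = 1073741824


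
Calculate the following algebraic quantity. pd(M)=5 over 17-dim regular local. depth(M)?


pd+depth=depth(R)=17
depth=17-5=12


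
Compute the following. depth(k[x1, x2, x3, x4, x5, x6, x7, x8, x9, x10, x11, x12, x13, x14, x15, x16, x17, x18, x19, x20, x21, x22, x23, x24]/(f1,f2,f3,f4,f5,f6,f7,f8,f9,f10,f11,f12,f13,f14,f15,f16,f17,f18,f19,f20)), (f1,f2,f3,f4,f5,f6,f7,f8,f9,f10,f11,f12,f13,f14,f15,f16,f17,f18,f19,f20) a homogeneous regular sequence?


depth(R)=24
depth(R/I)=24-20=4


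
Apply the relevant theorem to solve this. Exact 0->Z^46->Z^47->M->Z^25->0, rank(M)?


Alt sum=0:
(-1)^0*46 + (-1)^1*47 + (-1)^2*? + (-1)^3*25=0
rank(M)=26


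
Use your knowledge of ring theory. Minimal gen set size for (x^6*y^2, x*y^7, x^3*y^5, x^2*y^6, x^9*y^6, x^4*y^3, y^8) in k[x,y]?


Remove redundant (divisible by others).
x^9*y^6 redundant.
Min: x^6*y^2, x^4*y^3, x^3*y^5, x^2*y^6, x*y^7, y^8
Count=6


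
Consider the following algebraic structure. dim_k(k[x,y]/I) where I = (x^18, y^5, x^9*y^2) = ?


k[x,y]/I, I = (x^18, y^5, x^9*y^2)
Rect: 18x5=90. Corner: (18-9)x(5-2)=27.
dim = 90-27 = 63


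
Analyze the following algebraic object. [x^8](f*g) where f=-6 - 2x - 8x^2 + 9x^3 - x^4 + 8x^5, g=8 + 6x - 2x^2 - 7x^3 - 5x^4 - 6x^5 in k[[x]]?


[x^8] = sum a_i*b_j, i+j=8
  9*-6=-54
  -1*-5=5
  8*-7=-56
Sum=-105


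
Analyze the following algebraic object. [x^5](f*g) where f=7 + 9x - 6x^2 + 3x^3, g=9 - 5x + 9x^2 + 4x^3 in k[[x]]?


[x^5] = sum a_i*b_j, i+j=5
  -6*4=-24
  3*9=27
Sum=3


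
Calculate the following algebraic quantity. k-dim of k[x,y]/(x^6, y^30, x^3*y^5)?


k[x,y]/I, I = (x^6, y^30, x^3*y^5)
Rect: 6x30=180. Corner: (6-3)x(30-5)=75.
dim = 180-75 = 105


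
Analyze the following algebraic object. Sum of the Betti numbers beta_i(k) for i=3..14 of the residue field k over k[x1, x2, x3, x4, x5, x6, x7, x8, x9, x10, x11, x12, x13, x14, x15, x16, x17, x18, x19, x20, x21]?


Koszul resolution: beta_i(k)=C(n,i), n=21
C(21,3)=1330, C(21,4)=5985, C(21,5)=20349, C(21,6)=54264, C(21,7)=116280, C(21,8)=203490, C(21,9)=293930, C(21,10)=352716, C(21,11)=352716, C(21,12)=293930, C(21,13)=203490, C(21,14)=116280
Sum=2014760


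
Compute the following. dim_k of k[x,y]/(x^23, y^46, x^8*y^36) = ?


k[x,y]/I, I = (x^23, y^46, x^8*y^36)
Rect: 23x46=1058. Corner: (23-8)x(46-36)=150.
dim = 1058-150 = 908


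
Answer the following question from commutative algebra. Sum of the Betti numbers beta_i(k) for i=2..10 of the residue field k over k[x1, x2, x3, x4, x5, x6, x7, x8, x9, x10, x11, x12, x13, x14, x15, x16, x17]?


Koszul resolution: beta_i(k)=C(n,i), n=17
C(17,2)=136, C(17,3)=680, C(17,4)=2380, C(17,5)=6188, C(17,6)=12376, C(17,7)=19448, C(17,8)=24310, C(17,9)=24310, C(17,10)=19448
Sum=109276


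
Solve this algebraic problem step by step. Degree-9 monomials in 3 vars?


C(d+n-1,n-1)=C(11,2)=55


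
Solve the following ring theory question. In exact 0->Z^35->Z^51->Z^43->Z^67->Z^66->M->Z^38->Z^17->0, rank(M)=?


Alt sum=0:
(-1)^0*35 + (-1)^1*51 + (-1)^2*43 + (-1)^3*67 + (-1)^4*66 + (-1)^5*? + (-1)^6*38 + (-1)^7*17=0
rank(M)=47


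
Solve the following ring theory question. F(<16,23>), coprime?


gcd(16,23)=1 => F=ab-a-b=16*23-16-23=368-39=329


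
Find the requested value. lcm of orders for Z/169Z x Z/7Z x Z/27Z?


Exponent = lcm of the cyclic orders; pairwise coprime => product.
13^2*7^1*3^3=169*7*27=31941


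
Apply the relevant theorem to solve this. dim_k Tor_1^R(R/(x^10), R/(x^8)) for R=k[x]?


Tor_1(R/I,R/J)=(I cap J)/IJ=(x^10)/(x^18)
dim=18-10=min(10,8)=8


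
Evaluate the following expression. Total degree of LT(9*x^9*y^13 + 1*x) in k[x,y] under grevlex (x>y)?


LT: 9*x^9*y^13
deg_x=9, deg_y=13
Total=9+13=22


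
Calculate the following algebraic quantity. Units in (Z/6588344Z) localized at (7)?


Local ring = Z/823543Z.
phi(823543) = 7^6*(7-1) = 705894


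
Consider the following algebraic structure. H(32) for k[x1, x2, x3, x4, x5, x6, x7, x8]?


C(d+n-1,n-1)=C(39,7)=15380937


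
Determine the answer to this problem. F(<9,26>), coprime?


gcd(9,26)=1 => F=ab-a-b=9*26-9-26=234-35=199


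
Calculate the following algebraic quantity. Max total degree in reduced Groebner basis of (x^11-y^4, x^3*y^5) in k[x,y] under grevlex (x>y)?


LT(f1)=x^11, LT(f2)=x^3y^5, lcm=x^11y^5
S(f1,f2) = y^5*f1 - x^8*f2 = -y^9
Reduced GB = {f1, f2, y^9}; degrees 11, 8, 9
Max = 11


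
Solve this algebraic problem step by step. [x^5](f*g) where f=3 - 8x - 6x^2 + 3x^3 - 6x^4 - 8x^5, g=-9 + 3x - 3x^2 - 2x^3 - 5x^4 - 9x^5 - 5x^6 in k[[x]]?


[x^5] = sum a_i*b_j, i+j=5
  3*-9=-27
  -8*-5=40
  -6*-2=12
  3*-3=-9
  -6*3=-18
  -8*-9=72
Sum=70


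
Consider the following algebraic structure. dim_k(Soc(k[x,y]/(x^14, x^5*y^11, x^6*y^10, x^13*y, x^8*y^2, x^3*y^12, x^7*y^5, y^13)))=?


Socle = ann(m) = span of standard monomials u with x*u, y*u in I (staircase corners).
Minimal generators: x^14, x^13*y, x^8*y^2, x^7*y^5, x^6*y^10, x^5*y^11, x^3*y^12, y^13
Corners: x^2y^12, x^4y^11, x^5y^10, x^6y^9, x^7y^4, x^12y, x^13
Socle dim=7


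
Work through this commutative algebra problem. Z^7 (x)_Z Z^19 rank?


rank(M(x)N) = rank(M)*rank(N)
7*19 = 133


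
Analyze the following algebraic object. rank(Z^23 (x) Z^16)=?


rank(M(x)N) = rank(M)*rank(N)
23*16 = 368


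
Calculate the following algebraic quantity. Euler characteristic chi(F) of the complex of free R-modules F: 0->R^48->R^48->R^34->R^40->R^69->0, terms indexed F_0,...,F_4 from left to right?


chi = sum (-1)^i * rank:
(-1)^0*48=48
(-1)^1*48=-48
(-1)^2*34=34
(-1)^3*40=-40
(-1)^4*69=69
chi=63


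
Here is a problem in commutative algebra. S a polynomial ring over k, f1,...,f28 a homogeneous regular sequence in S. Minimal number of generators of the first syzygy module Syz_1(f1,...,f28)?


Regular sequence => Koszul complex is the minimal free resolution.
Syz_1 minimally generated by Koszul relations f_i*e_j - f_j*e_i (i<j): mu(Syz_1) = beta_2 = C(m,2) = m(m-1)/2
m=28
28*27/2 = 378


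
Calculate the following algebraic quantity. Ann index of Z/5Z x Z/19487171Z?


Exponent = lcm of the cyclic orders; pairwise coprime => product.
5^1*11^7=5*19487171=97435855


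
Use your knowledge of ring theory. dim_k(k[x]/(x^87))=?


Basis: 1,x,...,x^86
dim=87


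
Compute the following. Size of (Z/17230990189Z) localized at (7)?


7-primary part: 17230990189=7^10*61
Size=7^10=282475249


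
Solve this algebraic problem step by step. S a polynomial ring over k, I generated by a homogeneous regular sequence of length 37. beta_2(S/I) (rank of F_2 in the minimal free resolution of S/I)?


Regular sequence => Koszul complex is the minimal free resolution.
Syz_1 minimally generated by Koszul relations f_i*e_j - f_j*e_i (i<j): mu(Syz_1) = beta_2 = C(m,2) = m(m-1)/2
m=37
37*36/2 = 666


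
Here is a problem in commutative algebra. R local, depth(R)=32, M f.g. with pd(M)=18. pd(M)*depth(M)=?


pd+depth=32
depth=32-18=14
pd*depth=18*14=252


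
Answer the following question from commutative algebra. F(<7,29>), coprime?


gcd(7,29)=1 => F=ab-a-b=7*29-7-29=203-36=167


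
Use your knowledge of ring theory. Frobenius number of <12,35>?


gcd(12,35)=1 => F=ab-a-b=12*35-12-35=420-47=373


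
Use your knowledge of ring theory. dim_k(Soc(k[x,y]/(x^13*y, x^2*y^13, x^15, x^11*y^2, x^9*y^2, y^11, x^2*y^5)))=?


Socle = ann(m) = span of standard monomials u with x*u, y*u in I (staircase corners).
Redundant generators: x^11*y^2, x^2*y^13
Minimal generators: x^15, x^13*y, x^9*y^2, x^2*y^5, y^11
Corners: xy^10, x^8y^4, x^12y, x^14
Socle dim=4


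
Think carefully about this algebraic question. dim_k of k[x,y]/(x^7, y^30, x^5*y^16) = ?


k[x,y]/I, I = (x^7, y^30, x^5*y^16)
Rect: 7x30=210. Corner: (7-5)x(30-16)=28.
dim = 210-28 = 182


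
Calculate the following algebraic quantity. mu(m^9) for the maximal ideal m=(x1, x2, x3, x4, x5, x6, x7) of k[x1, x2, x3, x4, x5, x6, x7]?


Graded Nakayama: mu(m^d) = dim_k (m^d/m^(d+1)) = #degree-9 monomials in 7 vars
C(n+d-1,d)=C(15,9)=5005


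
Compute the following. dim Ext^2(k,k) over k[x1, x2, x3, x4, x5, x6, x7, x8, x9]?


C(n,i)=C(9,2)=36


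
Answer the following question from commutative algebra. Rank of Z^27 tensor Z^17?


rank(M(x)N) = rank(M)*rank(N)
27*17 = 459


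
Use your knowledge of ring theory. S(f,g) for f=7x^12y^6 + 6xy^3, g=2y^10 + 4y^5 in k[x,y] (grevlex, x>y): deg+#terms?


LT(f)=7x^12y^6, LT(g)=2y^10
lcm(LM)=x^12y^10
S(f,g) (scaled by 14 to clear denominators) = 2y^4*f - 7x^12*g = -28x^12y^5 + 12xy^7
2 terms, deg 17.
17+2=19


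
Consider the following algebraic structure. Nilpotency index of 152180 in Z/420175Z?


152180^k mod 420175:
k=1: 152180
k=2: 387100
k=3: 343000
k=4: 240100
k=5: 0
First zero at k = 5


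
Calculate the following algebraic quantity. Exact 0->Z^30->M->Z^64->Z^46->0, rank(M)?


Alt sum=0:
(-1)^0*30 + (-1)^1*? + (-1)^2*64 + (-1)^3*46=0
rank(M)=48


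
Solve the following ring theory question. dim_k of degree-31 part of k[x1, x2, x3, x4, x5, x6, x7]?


C(d+n-1,n-1)=C(37,6)=2324784


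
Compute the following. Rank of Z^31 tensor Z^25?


rank(M(x)N) = rank(M)*rank(N)
31*25 = 775


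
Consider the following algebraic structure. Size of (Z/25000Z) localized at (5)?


5-primary part: 25000=5^5*8
Size=5^5=3125


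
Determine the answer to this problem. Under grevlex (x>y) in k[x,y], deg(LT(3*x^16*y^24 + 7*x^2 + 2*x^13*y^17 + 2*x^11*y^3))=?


LT: 3*x^16*y^24
deg_x=16, deg_y=24
Total=16+24=40


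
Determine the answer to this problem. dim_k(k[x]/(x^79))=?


Basis: 1,x,...,x^78
dim=79


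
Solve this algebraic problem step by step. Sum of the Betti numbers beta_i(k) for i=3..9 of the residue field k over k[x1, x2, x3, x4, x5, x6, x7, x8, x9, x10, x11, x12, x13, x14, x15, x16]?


Koszul resolution: beta_i(k)=C(n,i), n=16
C(16,3)=560, C(16,4)=1820, C(16,5)=4368, C(16,6)=8008, C(16,7)=11440, C(16,8)=12870, C(16,9)=11440
Sum=50506


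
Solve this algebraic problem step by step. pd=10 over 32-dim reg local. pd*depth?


pd+depth=32
depth=32-10=22
pd*depth=10*22=220


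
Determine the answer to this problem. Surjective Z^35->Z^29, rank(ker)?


rank(ker) = 35-29 = 6


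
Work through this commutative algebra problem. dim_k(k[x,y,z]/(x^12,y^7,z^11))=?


Basis: x^iy^jz^k, i<12,j<7,k<11
12*7*11=924


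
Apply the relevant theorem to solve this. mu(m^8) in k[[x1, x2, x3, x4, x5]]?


C(n+d-1,d)=C(12,8)=495


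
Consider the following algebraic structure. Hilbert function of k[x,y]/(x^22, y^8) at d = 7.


k[x,y], I = (x^22, y^8), d = 7
Need i < 22 and d-i < 8.
Range: 0 <= i <= 7.
H(7) = 8


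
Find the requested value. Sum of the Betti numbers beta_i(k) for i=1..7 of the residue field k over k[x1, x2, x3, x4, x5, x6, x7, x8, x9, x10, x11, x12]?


Koszul resolution: beta_i(k)=C(n,i), n=12
C(12,1)=12, C(12,2)=66, C(12,3)=220, C(12,4)=495, C(12,5)=792, C(12,6)=924, C(12,7)=792
Sum=3301


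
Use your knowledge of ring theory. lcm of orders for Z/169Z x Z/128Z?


Exponent = lcm of the cyclic orders; pairwise coprime => product.
13^2*2^7=169*128=21632


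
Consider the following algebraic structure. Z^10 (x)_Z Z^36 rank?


rank(M(x)N) = rank(M)*rank(N)
10*36 = 360


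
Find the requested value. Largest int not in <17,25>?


gcd(17,25)=1 => F=ab-a-b=17*25-17-25=425-42=383


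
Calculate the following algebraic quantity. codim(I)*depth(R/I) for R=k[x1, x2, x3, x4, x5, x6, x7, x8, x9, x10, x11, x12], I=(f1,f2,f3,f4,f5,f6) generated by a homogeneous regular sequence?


codim=6, depth=dim(R/I)=12-6=6
Product=6*6=36


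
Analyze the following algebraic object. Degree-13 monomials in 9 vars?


C(d+n-1,n-1)=C(21,8)=203490


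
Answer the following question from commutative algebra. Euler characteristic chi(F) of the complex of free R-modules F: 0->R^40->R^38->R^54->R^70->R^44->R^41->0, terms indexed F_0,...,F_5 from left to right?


chi = sum (-1)^i * rank:
(-1)^0*40=40
(-1)^1*38=-38
(-1)^2*54=54
(-1)^3*70=-70
(-1)^4*44=44
(-1)^5*41=-41
chi=-11


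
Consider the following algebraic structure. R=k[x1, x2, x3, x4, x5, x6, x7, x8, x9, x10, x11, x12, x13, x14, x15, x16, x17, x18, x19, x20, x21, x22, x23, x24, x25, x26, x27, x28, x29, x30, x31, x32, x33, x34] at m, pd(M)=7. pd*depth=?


pd+depth=34
depth=34-7=27
pd*depth=7*27=189


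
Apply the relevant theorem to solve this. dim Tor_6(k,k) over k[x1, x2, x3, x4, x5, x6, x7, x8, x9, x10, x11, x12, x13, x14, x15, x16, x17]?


Koszul: C(n,i)=C(17,6)=12376
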